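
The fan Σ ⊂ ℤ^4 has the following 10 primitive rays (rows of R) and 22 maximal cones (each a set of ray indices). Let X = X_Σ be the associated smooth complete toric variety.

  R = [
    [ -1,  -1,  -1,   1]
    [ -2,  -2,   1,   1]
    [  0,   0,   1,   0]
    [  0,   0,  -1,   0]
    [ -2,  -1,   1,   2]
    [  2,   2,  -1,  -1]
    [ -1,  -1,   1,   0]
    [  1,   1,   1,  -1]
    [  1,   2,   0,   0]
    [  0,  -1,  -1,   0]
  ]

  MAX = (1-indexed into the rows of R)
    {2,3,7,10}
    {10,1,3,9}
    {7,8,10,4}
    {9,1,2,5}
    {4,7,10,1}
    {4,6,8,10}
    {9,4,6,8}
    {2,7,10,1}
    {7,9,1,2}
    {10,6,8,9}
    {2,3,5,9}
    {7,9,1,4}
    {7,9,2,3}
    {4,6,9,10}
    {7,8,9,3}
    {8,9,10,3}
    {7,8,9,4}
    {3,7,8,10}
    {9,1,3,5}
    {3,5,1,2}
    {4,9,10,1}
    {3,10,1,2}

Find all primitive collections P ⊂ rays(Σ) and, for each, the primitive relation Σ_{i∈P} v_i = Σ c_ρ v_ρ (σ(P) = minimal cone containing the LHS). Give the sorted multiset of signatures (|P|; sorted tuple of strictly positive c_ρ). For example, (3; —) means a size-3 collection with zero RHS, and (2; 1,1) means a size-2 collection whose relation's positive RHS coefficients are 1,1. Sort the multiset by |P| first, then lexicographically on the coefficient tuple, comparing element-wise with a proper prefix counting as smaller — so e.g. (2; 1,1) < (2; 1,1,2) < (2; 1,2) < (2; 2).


Σ has 18 primitive collections:

  {1,8}:  v_{1} + v_{8} = 0 ; sig = (2; —)
  {2,6}:  v_{2} + v_{6} = 0 ; sig = (2; —)
  {3,4}:  v_{3} + v_{4} = 0 ; sig = (2; —)
  {2,4}:  v_{2} + v_{4} = v_{1} + v_{7} ; sig = (2; 1,1)
  {2,8}:  v_{2} + v_{8} = v_{3} + v_{7} ; sig = (2; 1,1)
  {6,7}:  v_{6} + v_{7} = v_{4} + v_{8} ; sig = (2; 1,1)
  {1,6}:  v_{1} + v_{6} = v_{4} + v_{9} + v_{10} ; sig = (2; 1,1,1)
  {3,6}:  v_{3} + v_{6} = v_{8} + v_{9} + v_{10} ; sig = (2; 1,1,1)
  {4,5}:  v_{4} + v_{5} = v_{1} + v_{2} + v_{9} ; sig = (2; 1,1,1)
  {5,6}:  v_{5} + v_{6} = v_{1} + v_{3} + v_{9} ; sig = (2; 1,1,1)
  {5,8}:  v_{5} + v_{8} = v_{2} + v_{3} + v_{9} ; sig = (2; 1,1,1)
  {5,7}:  v_{5} + v_{7} = 2·v_{2} + v_{9} ; sig = (2; 1,2)
  {5,10}:  v_{5} + v_{10} = 2·v_{1} + 2·v_{3} ; sig = (2; 2,2)
  {7,9,10}:  v_{7} + v_{9} + v_{10} = 0 ; sig = (3; —)
  {1,3,7}:  v_{1} + v_{3} + v_{7} = v_{2} ; sig = (3; 1)
  {2,9,10}:  v_{2} + v_{9} + v_{10} = v_{1} + v_{3} ; sig = (3; 1,1)
  {1,2,3,9}:  v_{1} + v_{2} + v_{3} + v_{9} = v_{5} ; sig = (4; 1)
  {4,8,9,10}:  v_{4} + v_{8} + v_{9} + v_{10} = v_{6} ; sig = (4; 1)

Sorted signature multiset PRS(X):
    (2; —)
    (2; —)
    (2; —)
    (2; 1,1)
    (2; 1,1)
    (2; 1,1)
    (2; 1,1,1)
    (2; 1,1,1)
    (2; 1,1,1)
    (2; 1,1,1)
    (2; 1,1,1)
    (2; 1,2)
    (2; 2,2)
    (3; —)
    (3; 1)
    (3; 1,1)
    (4; 1)
    (4; 1)


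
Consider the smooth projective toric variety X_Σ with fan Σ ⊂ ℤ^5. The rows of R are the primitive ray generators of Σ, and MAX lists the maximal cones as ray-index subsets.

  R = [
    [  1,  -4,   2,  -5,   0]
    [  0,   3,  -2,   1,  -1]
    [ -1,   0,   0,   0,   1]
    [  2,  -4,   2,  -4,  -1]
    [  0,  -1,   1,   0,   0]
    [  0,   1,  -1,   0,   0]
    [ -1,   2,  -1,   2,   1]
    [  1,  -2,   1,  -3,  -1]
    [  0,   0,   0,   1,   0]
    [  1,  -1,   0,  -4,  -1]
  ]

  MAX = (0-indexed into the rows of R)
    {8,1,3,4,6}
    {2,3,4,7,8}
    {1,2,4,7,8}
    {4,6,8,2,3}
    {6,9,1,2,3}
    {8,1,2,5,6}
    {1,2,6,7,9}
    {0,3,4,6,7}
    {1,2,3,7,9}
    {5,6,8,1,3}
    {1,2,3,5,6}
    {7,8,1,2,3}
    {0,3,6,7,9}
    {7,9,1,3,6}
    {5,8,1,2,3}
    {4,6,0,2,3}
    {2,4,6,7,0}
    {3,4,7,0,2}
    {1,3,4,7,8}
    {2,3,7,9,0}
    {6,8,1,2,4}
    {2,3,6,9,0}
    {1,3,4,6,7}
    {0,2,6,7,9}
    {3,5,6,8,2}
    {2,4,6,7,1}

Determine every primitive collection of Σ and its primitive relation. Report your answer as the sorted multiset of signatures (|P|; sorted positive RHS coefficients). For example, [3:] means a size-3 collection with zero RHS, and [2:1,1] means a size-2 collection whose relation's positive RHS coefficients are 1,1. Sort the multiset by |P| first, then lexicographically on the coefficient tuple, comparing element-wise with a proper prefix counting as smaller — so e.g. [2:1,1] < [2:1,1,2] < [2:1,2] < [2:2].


The 12 primitive collections of Σ (r=10, n=5):

  {4,5}:  v_{4} + v_{5} = 0 ; sig = [2:]
  {0,1}:  v_{0} + v_{1} = v_{9} ; sig = [2:1]
  {0,8}:  v_{0} + v_{8} = v_{2} + v_{3} ; sig = [2:1,1]
  {5,7}:  v_{5} + v_{7} = v_{1} + v_{2} + v_{3} ; sig = [2:1,1,1]
  {8,9}:  v_{8} + v_{9} = v_{1} + v_{2} + v_{3} ; sig = [2:1,1,1]
  {0,5}:  v_{0} + v_{5} = v_{1} + 2·v_{2} + 2·v_{3} + v_{6} ; sig = [2:1,1,2,2]
  {4,9}:  v_{4} + v_{9} = v_{6} + 2·v_{7} ; sig = [2:1,2]
  {5,9}:  v_{5} + v_{9} = 2·v_{1} + 2·v_{2} + 2·v_{3} + v_{6} ; sig = [2:1,2,2,2]
  {6,7,8}:  v_{6} + v_{7} + v_{8} = 0 ; sig = [3:]
  {1,2,3,4}:  v_{1} + v_{2} + v_{3} + v_{4} = v_{7} ; sig = [4:1]
  {2,3,6,7}:  v_{2} + v_{3} + v_{6} + v_{7} = v_{0} ; sig = [4:1]
  {1,2,3,6,8}:  v_{1} + v_{2} + v_{3} + v_{6} + v_{8} = v_{5} ; sig = [5:1]

Signatures (|P|; sorted positive RHS coefficients), sorted:
    [2:]
    [2:1]
    [2:1,1]
    [2:1,1,1]
    [2:1,1,1]
    [2:1,1,2,2]
    [2:1,2]
    [2:1,2,2,2]
    [3:]
    [4:1]
    [4:1]
    [5:1]


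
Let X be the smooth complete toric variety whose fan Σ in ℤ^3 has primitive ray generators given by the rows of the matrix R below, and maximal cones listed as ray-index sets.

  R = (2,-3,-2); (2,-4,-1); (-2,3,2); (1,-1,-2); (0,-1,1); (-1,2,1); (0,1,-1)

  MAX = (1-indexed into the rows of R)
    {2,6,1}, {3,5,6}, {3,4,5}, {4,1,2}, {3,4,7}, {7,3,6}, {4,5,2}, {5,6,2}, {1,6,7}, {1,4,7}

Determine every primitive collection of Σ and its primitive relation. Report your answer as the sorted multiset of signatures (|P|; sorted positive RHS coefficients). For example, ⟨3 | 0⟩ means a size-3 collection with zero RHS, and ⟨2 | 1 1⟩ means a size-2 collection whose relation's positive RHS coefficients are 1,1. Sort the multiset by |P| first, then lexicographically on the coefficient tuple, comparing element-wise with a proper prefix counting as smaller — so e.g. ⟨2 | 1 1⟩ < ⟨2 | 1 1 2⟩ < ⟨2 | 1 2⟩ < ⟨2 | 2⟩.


Primitive collections (6):

  P={1,3}:  v_{1} + v_{3} = 0 ; sig = ⟨2 | 0⟩
  P={5,7}:  v_{5} + v_{7} = 0 ; sig = ⟨2 | 0⟩
  P={1,5}:  v_{1} + v_{5} = v_{2} ; sig = ⟨2 | 1⟩
  P={2,3}:  v_{2} + v_{3} = v_{5} ; sig = ⟨2 | 1⟩
  P={2,7}:  v_{2} + v_{7} = v_{1} ; sig = ⟨2 | 1⟩
  P={4,6}:  v_{4} + v_{6} = v_{7} ; sig = ⟨2 | 1⟩

Hence PRS(X_Σ) =
    |P|=2: 6 collections, coeffs (), (), (1), (1), (1), (1)


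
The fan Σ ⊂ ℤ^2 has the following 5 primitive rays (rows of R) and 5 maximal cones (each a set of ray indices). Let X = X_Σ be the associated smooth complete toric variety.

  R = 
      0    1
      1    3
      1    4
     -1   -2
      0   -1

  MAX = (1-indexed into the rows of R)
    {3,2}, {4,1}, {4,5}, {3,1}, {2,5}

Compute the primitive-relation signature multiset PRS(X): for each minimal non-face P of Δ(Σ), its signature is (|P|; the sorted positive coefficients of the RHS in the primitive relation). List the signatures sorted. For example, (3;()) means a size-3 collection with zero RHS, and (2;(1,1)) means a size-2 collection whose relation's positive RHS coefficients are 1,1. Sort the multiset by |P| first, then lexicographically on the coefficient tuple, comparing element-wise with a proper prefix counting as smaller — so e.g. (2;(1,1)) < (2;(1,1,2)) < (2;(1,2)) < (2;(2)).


|primitive collections| = 5. Relations:

  P = {1,5}:  v_{1} + v_{5} = 0  →  sig = (2;())
  P = {1,2}:  v_{1} + v_{2} = v_{3}  →  sig = (2;(1))
  P = {2,4}:  v_{2} + v_{4} = v_{1}  →  sig = (2;(1))
  P = {3,5}:  v_{3} + v_{5} = v_{2}  →  sig = (2;(1))
  P = {3,4}:  v_{3} + v_{4} = 2·v_{1}  →  sig = (2;(2))

Signatures (|P|; sorted positive RHS coefficients), sorted:
    (2;())
    (2;(1))
    (2;(1))
    (2;(1))
    (2;(2))


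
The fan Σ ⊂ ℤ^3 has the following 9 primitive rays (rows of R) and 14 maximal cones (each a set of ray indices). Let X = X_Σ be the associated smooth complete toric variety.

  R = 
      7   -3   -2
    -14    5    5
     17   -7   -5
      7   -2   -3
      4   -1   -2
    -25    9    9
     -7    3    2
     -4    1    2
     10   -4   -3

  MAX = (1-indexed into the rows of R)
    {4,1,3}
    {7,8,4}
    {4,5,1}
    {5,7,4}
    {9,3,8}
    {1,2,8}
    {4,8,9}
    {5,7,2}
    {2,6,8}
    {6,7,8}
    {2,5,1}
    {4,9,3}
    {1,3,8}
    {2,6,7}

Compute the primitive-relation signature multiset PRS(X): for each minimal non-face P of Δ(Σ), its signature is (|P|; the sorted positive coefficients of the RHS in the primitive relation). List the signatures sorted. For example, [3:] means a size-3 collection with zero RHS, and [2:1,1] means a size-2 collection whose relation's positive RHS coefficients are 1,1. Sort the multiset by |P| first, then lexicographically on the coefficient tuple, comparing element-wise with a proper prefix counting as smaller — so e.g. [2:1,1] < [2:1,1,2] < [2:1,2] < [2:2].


|primitive collections| = 18. Relations:

  P={1,7}:  v_{1} + v_{7} = 0  →  sig = [2:]
  P={5,8}:  v_{5} + v_{8} = 0  →  sig = [2:]
  P={1,9}:  v_{1} + v_{9} = v_{3}  →  sig = [2:1]
  P={2,4}:  v_{2} + v_{4} = v_{7}  →  sig = [2:1]
  P={2,9}:  v_{2} + v_{9} = v_{8}  →  sig = [2:1]
  P={3,7}:  v_{3} + v_{7} = v_{9}  →  sig = [2:1]
  P={1,6}:  v_{1} + v_{6} = v_{2} + v_{8}  →  sig = [2:1,1]
  P={2,3}:  v_{2} + v_{3} = v_{1} + v_{8}  →  sig = [2:1,1]
  P={5,6}:  v_{5} + v_{6} = v_{2} + v_{7}  →  sig = [2:1,1]
  P={5,9}:  v_{5} + v_{9} = v_{1} + v_{4}  →  sig = [2:1,1]
  P={7,9}:  v_{7} + v_{9} = v_{4} + v_{8}  →  sig = [2:1,1]
  P={3,5}:  v_{3} + v_{5} = 2·v_{1} + v_{4}  →  sig = [2:1,2]
  P={4,6}:  v_{4} + v_{6} = 2·v_{7} + v_{8}  →  sig = [2:1,2]
  P={6,9}:  v_{6} + v_{9} = v_{7} + 2·v_{8}  →  sig = [2:1,2]
  P={3,6}:  v_{3} + v_{6} = 2·v_{8}  →  sig = [2:2]
  P={1,4,8}:  v_{1} + v_{4} + v_{8} = v_{9}  →  sig = [3:1]
  P={2,7,8}:  v_{2} + v_{7} + v_{8} = v_{6}  →  sig = [3:1]
  P={3,4,8}:  v_{3} + v_{4} + v_{8} = 2·v_{9}  →  sig = [3:2]

Signatures (|P|; sorted positive RHS coefficients), sorted:
[[2:], [2:], [2:1], [2:1], [2:1], [2:1], [2:1,1], [2:1,1], [2:1,1], [2:1,1], [2:1,1], [2:1,2], [2:1,2], [2:1,2], [2:2], [3:1], [3:1], [3:2]]


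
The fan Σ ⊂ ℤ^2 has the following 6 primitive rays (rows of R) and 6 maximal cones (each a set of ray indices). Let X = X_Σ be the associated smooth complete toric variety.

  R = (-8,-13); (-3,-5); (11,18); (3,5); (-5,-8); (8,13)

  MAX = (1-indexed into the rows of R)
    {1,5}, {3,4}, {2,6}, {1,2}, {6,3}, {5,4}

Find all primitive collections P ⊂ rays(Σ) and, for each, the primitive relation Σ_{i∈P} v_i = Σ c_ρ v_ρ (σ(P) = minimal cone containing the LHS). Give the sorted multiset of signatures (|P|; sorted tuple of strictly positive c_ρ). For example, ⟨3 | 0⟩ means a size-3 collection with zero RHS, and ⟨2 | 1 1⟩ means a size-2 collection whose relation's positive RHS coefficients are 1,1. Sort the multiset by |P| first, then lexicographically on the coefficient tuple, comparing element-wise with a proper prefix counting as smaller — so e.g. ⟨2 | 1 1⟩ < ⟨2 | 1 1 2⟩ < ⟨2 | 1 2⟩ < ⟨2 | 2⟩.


9 minimal non-faces of Δ(Σ) (on 6 rays):

  {1,6}:  v_{1} + v_{6} = 0  ⟹  sig = ⟨2 | 0⟩
  {2,4}:  v_{2} + v_{4} = 0  ⟹  sig = ⟨2 | 0⟩
  {1,3}:  v_{1} + v_{3} = v_{4}  ⟹  sig = ⟨2 | 1⟩
  {1,4}:  v_{1} + v_{4} = v_{5}  ⟹  sig = ⟨2 | 1⟩
  {2,3}:  v_{2} + v_{3} = v_{6}  ⟹  sig = ⟨2 | 1⟩
  {2,5}:  v_{2} + v_{5} = v_{1}  ⟹  sig = ⟨2 | 1⟩
  {4,6}:  v_{4} + v_{6} = v_{3}  ⟹  sig = ⟨2 | 1⟩
  {5,6}:  v_{5} + v_{6} = v_{4}  ⟹  sig = ⟨2 | 1⟩
  {3,5}:  v_{3} + v_{5} = 2·v_{4}  ⟹  sig = ⟨2 | 2⟩

Hence PRS(X_Σ) =
[⟨2 | 0⟩, ⟨2 | 0⟩, ⟨2 | 1⟩, ⟨2 | 1⟩, ⟨2 | 1⟩, ⟨2 | 1⟩, ⟨2 | 1⟩, ⟨2 | 1⟩, ⟨2 | 2⟩]


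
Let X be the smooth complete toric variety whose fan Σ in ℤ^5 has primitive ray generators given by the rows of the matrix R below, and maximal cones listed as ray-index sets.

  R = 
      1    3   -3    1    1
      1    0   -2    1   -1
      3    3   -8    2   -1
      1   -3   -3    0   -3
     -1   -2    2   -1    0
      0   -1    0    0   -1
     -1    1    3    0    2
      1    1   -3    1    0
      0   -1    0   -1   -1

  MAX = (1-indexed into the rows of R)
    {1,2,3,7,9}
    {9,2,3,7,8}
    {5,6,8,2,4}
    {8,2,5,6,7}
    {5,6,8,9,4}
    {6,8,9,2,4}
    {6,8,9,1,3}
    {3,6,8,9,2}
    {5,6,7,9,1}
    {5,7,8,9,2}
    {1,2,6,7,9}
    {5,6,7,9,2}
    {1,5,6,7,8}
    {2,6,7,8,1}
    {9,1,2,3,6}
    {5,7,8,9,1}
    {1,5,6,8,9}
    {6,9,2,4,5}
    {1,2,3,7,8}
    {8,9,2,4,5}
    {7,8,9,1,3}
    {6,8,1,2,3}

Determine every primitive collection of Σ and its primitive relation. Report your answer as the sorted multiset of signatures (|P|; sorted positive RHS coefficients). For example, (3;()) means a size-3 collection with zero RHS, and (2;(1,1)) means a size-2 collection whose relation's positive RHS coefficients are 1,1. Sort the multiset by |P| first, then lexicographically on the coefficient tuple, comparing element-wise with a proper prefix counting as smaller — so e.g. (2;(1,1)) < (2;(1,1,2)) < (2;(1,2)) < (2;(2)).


|primitive collections| = 9. Relations:

  • {4,7}:  v_{4} + v_{7} = v_{2} + v_{5}  →  sig = (2;(1,1))
  • {1,4}:  v_{1} + v_{4} = v_{6} + 2·v_{8} + v_{9}  →  sig = (2;(1,1,2))
  • {3,4}:  v_{3} + v_{4} = v_{2} + v_{6} + 3·v_{8} + 2·v_{9}  →  sig = (2;(1,1,2,3))
  • {3,5}:  v_{3} + v_{5} = 2·v_{8} + v_{9}  →  sig = (2;(1,2))
  • {1,2,5}:  v_{1} + v_{2} + v_{5} = v_{8}  →  sig = (3;(1))
  • {3,6,7}:  v_{3} + v_{6} + v_{7} = v_{1} + v_{2}  →  sig = (3;(1,1))
  • {6,7,8,9}:  v_{6} + v_{7} + v_{8} + v_{9} = 0  →  sig = (4;())
  • {1,2,8,9}:  v_{1} + v_{2} + v_{8} + v_{9} = v_{3}  →  sig = (4;(1))
  • {2,5,6,8,9}:  v_{2} + v_{5} + v_{6} + v_{8} + v_{9} = v_{4}  →  sig = (5;(1))

Signatures (|P|; sorted positive RHS coefficients), sorted:
    |P|=2: 4 collections, coeffs (1,1), (1,1,2), (1,1,2,3), (1,2)
    |P|=3: 2 collections, coeffs (1), (1,1)
    |P|=4: 2 collections, coeffs (), (1)
    |P|=5: 1 collection, coeffs (1)


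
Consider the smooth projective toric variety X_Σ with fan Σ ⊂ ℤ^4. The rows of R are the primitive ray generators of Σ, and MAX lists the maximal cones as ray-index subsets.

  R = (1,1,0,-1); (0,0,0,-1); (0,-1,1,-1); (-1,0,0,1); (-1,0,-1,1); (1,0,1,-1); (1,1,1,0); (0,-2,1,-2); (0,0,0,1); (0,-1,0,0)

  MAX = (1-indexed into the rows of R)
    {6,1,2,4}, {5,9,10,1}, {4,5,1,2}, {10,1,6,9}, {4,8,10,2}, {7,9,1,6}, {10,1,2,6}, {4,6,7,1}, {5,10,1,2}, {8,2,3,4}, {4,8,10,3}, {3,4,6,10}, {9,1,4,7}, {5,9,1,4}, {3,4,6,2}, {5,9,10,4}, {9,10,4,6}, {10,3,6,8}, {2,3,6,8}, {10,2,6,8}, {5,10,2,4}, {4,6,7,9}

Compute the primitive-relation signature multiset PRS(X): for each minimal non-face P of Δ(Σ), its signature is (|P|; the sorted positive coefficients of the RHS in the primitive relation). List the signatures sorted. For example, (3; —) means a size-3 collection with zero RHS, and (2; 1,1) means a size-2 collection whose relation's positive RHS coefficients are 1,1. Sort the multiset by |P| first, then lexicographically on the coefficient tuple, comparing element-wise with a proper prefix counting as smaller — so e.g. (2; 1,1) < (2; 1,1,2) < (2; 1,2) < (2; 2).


18 collections generate NE(X_Σ); each relation:

  • {2,9}:  v_{2} + v_{9} = 0  so sig = (2; —)
  • {5,6}:  v_{5} + v_{6} = 0  so sig = (2; —)
  • {1,3}:  v_{1} + v_{3} = v_{2} + v_{6}  so sig = (2; 1,1)
  • {7,8}:  v_{7} + v_{8} = v_{3} + v_{6}  so sig = (2; 1,1)
  • {7,10}:  v_{7} + v_{10} = v_{6} + v_{9}  so sig = (2; 1,1)
  • {8,9}:  v_{8} + v_{9} = v_{3} + v_{10}  so sig = (2; 1,1)
  • {2,7}:  v_{2} + v_{7} = v_{1} + v_{4} + v_{6}  so sig = (2; 1,1,1)
  • {3,5}:  v_{3} + v_{5} = v_{2} + v_{4} + v_{10}  so sig = (2; 1,1,1)
  • {3,9}:  v_{3} + v_{9} = v_{4} + v_{6} + v_{10}  so sig = (2; 1,1,1)
  • {5,7}:  v_{5} + v_{7} = v_{1} + v_{4} + v_{9}  so sig = (2; 1,1,1)
  • {1,8}:  v_{1} + v_{8} = 2·v_{2} + v_{6} + v_{10}  so sig = (2; 1,1,2)
  • {3,7}:  v_{3} + v_{7} = v_{4} + 2·v_{6}  so sig = (2; 1,2)
  • {5,8}:  v_{5} + v_{8} = 2·v_{2} + v_{4} + 2·v_{10}  so sig = (2; 1,2,2)
  • {1,4,10}:  v_{1} + v_{4} + v_{10} = 0  so sig = (3; —)
  • {2,3,10}:  v_{2} + v_{3} + v_{10} = v_{8}  so sig = (3; 1)
  • {4,6,8}:  v_{4} + v_{6} + v_{8} = 2·v_{3}  so sig = (3; 2)
  • {1,4,6,9}:  v_{1} + v_{4} + v_{6} + v_{9} = v_{7}  so sig = (4; 1)
  • {2,4,6,10}:  v_{2} + v_{4} + v_{6} + v_{10} = v_{3}  so sig = (4; 1)

Sorted signature multiset PRS(X):
    (2; —)
    (2; —)
    (2; 1,1)
    (2; 1,1)
    (2; 1,1)
    (2; 1,1)
    (2; 1,1,1)
    (2; 1,1,1)
    (2; 1,1,1)
    (2; 1,1,1)
    (2; 1,1,2)
    (2; 1,2)
    (2; 1,2,2)
    (3; —)
    (3; 1)
    (3; 2)
    (4; 1)
    (4; 1)


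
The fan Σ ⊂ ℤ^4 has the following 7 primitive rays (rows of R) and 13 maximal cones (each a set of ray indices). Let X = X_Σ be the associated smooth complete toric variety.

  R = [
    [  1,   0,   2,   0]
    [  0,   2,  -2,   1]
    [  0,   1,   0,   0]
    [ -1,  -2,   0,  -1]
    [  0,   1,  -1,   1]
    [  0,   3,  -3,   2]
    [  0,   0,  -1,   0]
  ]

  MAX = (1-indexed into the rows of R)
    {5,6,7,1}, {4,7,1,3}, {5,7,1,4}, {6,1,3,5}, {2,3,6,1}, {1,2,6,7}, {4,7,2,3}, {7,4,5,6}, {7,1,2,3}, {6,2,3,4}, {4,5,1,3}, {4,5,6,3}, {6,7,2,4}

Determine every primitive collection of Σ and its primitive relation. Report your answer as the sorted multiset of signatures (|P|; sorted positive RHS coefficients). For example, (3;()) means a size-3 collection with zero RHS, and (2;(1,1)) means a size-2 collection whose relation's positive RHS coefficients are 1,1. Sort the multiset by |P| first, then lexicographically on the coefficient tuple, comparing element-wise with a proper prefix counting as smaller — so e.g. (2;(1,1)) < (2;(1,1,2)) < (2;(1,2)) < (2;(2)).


The 5 primitive collections of Σ (r=7, n=4):

  {2,5}:  v_{2} + v_{5} = v_{6}  ⟹  sig = (2;(1))
  {1,2,4}:  v_{1} + v_{2} + v_{4} = 0  ⟹  sig = (3;())
  {1,4,6}:  v_{1} + v_{4} + v_{6} = v_{5}  ⟹  sig = (3;(1))
  {3,5,7}:  v_{3} + v_{5} + v_{7} = v_{2}  ⟹  sig = (3;(1))
  {3,6,7}:  v_{3} + v_{6} + v_{7} = 2·v_{2}  ⟹  sig = (3;(2))

Sorted signature multiset PRS(X):
[(2;(1)), (3;()), (3;(1)), (3;(1)), (3;(2))]


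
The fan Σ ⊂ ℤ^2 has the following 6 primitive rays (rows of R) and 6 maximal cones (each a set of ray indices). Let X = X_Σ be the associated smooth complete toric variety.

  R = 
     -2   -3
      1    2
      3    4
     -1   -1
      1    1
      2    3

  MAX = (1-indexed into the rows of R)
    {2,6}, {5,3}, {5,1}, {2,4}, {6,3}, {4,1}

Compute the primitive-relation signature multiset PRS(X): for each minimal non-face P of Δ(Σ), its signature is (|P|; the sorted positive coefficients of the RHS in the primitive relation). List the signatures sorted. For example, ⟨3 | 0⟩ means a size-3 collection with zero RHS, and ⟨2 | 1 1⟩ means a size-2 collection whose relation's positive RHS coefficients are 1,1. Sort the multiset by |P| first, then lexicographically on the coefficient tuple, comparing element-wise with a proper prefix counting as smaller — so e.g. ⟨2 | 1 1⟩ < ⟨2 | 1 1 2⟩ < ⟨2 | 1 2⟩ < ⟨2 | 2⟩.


9 minimal non-faces of Δ(Σ) (on 6 rays):

  P = {1,6}:  v_{1} + v_{6} = 0  ⟹  sig = ⟨2 | 0⟩
  P = {4,5}:  v_{4} + v_{5} = 0  ⟹  sig = ⟨2 | 0⟩
  P = {1,2}:  v_{1} + v_{2} = v_{4}  ⟹  sig = ⟨2 | 1⟩
  P = {1,3}:  v_{1} + v_{3} = v_{5}  ⟹  sig = ⟨2 | 1⟩
  P = {2,5}:  v_{2} + v_{5} = v_{6}  ⟹  sig = ⟨2 | 1⟩
  P = {3,4}:  v_{3} + v_{4} = v_{6}  ⟹  sig = ⟨2 | 1⟩
  P = {4,6}:  v_{4} + v_{6} = v_{2}  ⟹  sig = ⟨2 | 1⟩
  P = {5,6}:  v_{5} + v_{6} = v_{3}  ⟹  sig = ⟨2 | 1⟩
  P = {2,3}:  v_{2} + v_{3} = 2·v_{6}  ⟹  sig = ⟨2 | 2⟩

Hence PRS(X_Σ) =
[⟨2 | 0⟩, ⟨2 | 0⟩, ⟨2 | 1⟩, ⟨2 | 1⟩, ⟨2 | 1⟩, ⟨2 | 1⟩, ⟨2 | 1⟩, ⟨2 | 1⟩, ⟨2 | 2⟩]


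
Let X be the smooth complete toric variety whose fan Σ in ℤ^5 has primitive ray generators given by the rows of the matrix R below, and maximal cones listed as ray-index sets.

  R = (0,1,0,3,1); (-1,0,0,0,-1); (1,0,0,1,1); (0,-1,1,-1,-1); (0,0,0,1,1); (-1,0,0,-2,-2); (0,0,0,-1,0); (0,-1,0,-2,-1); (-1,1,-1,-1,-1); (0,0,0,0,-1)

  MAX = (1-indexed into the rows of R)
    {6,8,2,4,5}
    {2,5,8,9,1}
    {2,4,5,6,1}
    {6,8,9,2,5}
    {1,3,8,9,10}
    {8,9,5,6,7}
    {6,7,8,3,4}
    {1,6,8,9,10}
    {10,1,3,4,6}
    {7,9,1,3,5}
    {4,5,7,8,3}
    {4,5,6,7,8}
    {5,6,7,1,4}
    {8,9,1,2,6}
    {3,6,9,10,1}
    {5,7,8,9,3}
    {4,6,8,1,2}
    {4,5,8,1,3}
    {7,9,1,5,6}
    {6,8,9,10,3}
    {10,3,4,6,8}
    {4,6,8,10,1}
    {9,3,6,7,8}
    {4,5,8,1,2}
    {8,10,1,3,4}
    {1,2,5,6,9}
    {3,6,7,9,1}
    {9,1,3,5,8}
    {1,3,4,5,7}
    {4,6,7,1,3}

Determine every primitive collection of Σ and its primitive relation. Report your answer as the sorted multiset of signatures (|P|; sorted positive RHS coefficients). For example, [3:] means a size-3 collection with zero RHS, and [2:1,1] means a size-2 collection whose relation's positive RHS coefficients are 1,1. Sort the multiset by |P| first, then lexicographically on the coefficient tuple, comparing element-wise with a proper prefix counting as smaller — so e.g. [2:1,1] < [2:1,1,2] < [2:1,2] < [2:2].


The 10 primitive collections of Σ (r=10, n=5):

  {4,9}:  v_{4} + v_{9} = v_{6} — sig = [2:1]
  {2,3}:  v_{2} + v_{3} = v_{1} + v_{8} — sig = [2:1,1]
  {2,7}:  v_{2} + v_{7} = v_{5} + v_{6} — sig = [2:1,1]
  {5,10}:  v_{5} + v_{10} = v_{1} + v_{8} — sig = [2:1,1]
  {7,10}:  v_{7} + v_{10} = v_{3} + v_{6} — sig = [2:1,1]
  {2,10}:  v_{2} + v_{10} = 2·v_{1} + v_{6} + 2·v_{8} — sig = [2:1,2,2]
  {1,7,8}:  v_{1} + v_{7} + v_{8} = 0 — sig = [3:]
  {3,5,6}:  v_{3} + v_{5} + v_{6} = 0 — sig = [3:]
  {1,3,6,8}:  v_{1} + v_{3} + v_{6} + v_{8} = v_{10} — sig = [4:1]
  {1,5,6,8}:  v_{1} + v_{5} + v_{6} + v_{8} = v_{2} — sig = [4:1]

Hence PRS(X_Σ) =
    [2:1]
    [2:1,1]
    [2:1,1]
    [2:1,1]
    [2:1,1]
    [2:1,2,2]
    [3:]
    [3:]
    [4:1]
    [4:1]


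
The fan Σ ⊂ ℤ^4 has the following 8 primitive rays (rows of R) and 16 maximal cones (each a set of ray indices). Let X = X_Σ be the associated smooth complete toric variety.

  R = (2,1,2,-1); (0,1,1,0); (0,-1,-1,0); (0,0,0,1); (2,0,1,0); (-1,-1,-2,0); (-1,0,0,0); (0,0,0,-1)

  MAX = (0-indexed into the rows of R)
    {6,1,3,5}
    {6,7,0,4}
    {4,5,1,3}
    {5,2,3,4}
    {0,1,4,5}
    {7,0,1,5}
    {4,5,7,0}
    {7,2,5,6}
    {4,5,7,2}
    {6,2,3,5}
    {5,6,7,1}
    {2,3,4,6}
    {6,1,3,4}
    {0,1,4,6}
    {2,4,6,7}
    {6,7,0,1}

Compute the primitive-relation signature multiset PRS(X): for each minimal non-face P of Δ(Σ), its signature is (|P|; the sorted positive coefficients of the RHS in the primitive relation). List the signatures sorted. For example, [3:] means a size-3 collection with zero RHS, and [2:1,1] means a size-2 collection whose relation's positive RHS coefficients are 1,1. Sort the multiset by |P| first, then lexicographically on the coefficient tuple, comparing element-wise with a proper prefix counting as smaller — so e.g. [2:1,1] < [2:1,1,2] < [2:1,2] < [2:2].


7 collections generate NE(X_Σ); each relation:

  {1,2}:  v_{1} + v_{2} = 0  ⟹  sig = [2:]
  {3,7}:  v_{3} + v_{7} = 0  ⟹  sig = [2:]
  {0,2}:  v_{0} + v_{2} = v_{4} + v_{7}  ⟹  sig = [2:1,1]
  {0,3}:  v_{0} + v_{3} = v_{1} + v_{4}  ⟹  sig = [2:1,1]
  {0,5,6}:  v_{0} + v_{5} + v_{6} = v_{7}  ⟹  sig = [3:1]
  {1,4,7}:  v_{1} + v_{4} + v_{7} = v_{0}  ⟹  sig = [3:1]
  {4,5,6}:  v_{4} + v_{5} + v_{6} = v_{2}  ⟹  sig = [3:1]

so the primitive-relation signature multiset is
    [2:]
    [2:]
    [2:1,1]
    [2:1,1]
    [3:1]
    [3:1]
    [3:1]


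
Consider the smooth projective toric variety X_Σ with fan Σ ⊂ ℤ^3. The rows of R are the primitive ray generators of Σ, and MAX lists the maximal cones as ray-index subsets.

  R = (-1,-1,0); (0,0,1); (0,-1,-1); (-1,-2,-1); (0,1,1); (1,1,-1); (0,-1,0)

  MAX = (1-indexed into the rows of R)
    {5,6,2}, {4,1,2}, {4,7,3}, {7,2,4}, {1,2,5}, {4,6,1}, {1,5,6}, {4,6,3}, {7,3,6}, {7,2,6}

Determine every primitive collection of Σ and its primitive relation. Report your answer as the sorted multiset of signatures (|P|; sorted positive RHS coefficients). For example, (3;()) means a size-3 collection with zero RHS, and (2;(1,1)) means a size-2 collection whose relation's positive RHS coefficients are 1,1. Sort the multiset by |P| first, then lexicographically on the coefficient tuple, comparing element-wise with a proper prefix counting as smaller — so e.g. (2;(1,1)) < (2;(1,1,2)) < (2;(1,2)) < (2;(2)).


Minimal non-faces — 9 found among 7 rays, 10 max cones:

  P={3,5}:  v_{3} + v_{5} = 0  so sig = (2;())
  P={1,3}:  v_{1} + v_{3} = v_{4}  so sig = (2;(1))
  P={2,3}:  v_{2} + v_{3} = v_{7}  so sig = (2;(1))
  P={4,5}:  v_{4} + v_{5} = v_{1}  so sig = (2;(1))
  P={5,7}:  v_{5} + v_{7} = v_{2}  so sig = (2;(1))
  P={1,7}:  v_{1} + v_{7} = v_{2} + v_{4}  so sig = (2;(1,1))
  P={1,2,6}:  v_{1} + v_{2} + v_{6} = 0  so sig = (3;())
  P={2,4,6}:  v_{2} + v_{4} + v_{6} = v_{3}  so sig = (3;(1))
  P={4,6,7}:  v_{4} + v_{6} + v_{7} = 2·v_{3}  so sig = (3;(2))

Signatures (|P|; sorted positive RHS coefficients), sorted:
    (2;())
    (2;(1))
    (2;(1))
    (2;(1))
    (2;(1))
    (2;(1,1))
    (3;())
    (3;(1))
    (3;(2))


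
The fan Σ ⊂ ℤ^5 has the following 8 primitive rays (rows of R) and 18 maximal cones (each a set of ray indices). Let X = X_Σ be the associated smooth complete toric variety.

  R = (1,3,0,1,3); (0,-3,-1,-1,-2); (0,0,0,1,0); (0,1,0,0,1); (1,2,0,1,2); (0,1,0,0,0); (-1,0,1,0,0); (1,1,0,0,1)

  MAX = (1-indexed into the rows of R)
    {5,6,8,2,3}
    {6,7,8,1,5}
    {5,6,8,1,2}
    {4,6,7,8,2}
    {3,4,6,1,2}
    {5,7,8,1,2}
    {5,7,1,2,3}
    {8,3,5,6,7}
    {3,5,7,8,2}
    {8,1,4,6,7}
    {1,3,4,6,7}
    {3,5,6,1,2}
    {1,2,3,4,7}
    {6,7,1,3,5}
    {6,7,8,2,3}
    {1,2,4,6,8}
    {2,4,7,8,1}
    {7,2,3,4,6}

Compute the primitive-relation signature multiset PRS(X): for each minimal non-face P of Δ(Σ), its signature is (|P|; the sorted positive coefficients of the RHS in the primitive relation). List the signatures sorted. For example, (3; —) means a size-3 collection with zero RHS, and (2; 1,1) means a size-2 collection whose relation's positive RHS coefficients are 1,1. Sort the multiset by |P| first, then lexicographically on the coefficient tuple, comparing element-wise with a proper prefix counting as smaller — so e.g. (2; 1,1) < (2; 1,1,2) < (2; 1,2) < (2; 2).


Primitive collections (5):

  • {4,5}:  v_{4} + v_{5} = v_{1}  →  sig = (2; 1)
  • {3,4,8}:  v_{3} + v_{4} + v_{8} = v_{5}  →  sig = (3; 1)
  • {1,3,8}:  v_{1} + v_{3} + v_{8} = 2·v_{5}  →  sig = (3; 2)
  • {2,5,6,7}:  v_{2} + v_{5} + v_{6} + v_{7} = 0  →  sig = (4; —)
  • {1,2,6,7}:  v_{1} + v_{2} + v_{6} + v_{7} = v_{4}  →  sig = (4; 1)

Sorted signature multiset PRS(X):
    (2; 1)
    (3; 1)
    (3; 2)
    (4; —)
    (4; 1)


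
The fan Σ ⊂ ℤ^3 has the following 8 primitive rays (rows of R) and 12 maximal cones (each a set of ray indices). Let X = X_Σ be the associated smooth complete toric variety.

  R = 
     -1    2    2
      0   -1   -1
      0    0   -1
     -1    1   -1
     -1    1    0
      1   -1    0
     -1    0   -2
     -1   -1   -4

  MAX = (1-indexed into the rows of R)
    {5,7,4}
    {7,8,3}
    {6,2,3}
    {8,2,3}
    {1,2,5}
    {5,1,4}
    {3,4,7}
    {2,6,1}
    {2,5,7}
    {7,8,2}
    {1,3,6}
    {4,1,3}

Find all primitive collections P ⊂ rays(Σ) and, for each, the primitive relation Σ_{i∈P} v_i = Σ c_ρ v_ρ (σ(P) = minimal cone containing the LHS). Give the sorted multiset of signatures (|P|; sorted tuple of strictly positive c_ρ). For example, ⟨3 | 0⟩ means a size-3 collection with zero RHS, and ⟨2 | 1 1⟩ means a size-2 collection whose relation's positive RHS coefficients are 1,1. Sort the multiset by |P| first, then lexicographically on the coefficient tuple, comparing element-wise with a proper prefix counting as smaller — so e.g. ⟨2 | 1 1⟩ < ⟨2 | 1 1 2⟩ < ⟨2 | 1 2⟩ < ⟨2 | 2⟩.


Primitive collections (12):

  P = {5,6}:  v_{5} + v_{6} = 0 ; sig = ⟨2 | 0⟩
  P = {2,4}:  v_{2} + v_{4} = v_{7} ; sig = ⟨2 | 1⟩
  P = {3,5}:  v_{3} + v_{5} = v_{4} ; sig = ⟨2 | 1⟩
  P = {4,6}:  v_{4} + v_{6} = v_{3} ; sig = ⟨2 | 1⟩
  P = {1,8}:  v_{1} + v_{8} = v_{5} + v_{7} ; sig = ⟨2 | 1 1⟩
  P = {6,7}:  v_{6} + v_{7} = v_{2} + v_{3} ; sig = ⟨2 | 1 1⟩
  P = {4,8}:  v_{4} + v_{8} = v_{3} + 2·v_{7} ; sig = ⟨2 | 1 2⟩
  P = {1,7}:  v_{1} + v_{7} = 2·v_{5} ; sig = ⟨2 | 2⟩
  P = {5,8}:  v_{5} + v_{8} = 2·v_{7} ; sig = ⟨2 | 2⟩
  P = {6,8}:  v_{6} + v_{8} = 2·v_{2} + 2·v_{3} ; sig = ⟨2 | 2 2⟩
  P = {1,2,3}:  v_{1} + v_{2} + v_{3} = v_{5} ; sig = ⟨3 | 1⟩
  P = {2,3,7}:  v_{2} + v_{3} + v_{7} = v_{8} ; sig = ⟨3 | 1⟩

Signatures (|P|; sorted positive RHS coefficients), sorted:
    |P|=2: 10 collections, coeffs (), (1), (1), (1), (1,1), (1,1), (1,2), (2), (2), (2,2)
    |P|=3: 2 collections, coeffs (1), (1)


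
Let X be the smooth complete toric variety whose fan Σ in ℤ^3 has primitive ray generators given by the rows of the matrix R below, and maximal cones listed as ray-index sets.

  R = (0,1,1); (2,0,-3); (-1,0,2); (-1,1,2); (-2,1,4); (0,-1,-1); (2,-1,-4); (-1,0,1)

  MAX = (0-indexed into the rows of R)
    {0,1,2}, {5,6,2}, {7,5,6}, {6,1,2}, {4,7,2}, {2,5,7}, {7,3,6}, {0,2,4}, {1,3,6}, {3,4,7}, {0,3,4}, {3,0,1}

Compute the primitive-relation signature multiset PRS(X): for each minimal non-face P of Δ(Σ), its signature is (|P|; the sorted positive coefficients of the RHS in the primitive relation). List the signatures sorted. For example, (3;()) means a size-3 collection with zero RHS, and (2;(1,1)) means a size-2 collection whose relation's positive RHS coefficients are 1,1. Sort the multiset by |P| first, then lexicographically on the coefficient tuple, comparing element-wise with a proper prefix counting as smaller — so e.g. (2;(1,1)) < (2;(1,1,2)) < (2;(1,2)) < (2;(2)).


11 collections generate NE(X_Σ); each relation:

  P = {0,5}:  v_{0} + v_{5} = 0  →  sig = (2;())
  P = {4,6}:  v_{4} + v_{6} = 0  →  sig = (2;())
  P = {0,6}:  v_{0} + v_{6} = v_{1}  →  sig = (2;(1))
  P = {0,7}:  v_{0} + v_{7} = v_{3}  →  sig = (2;(1))
  P = {1,4}:  v_{1} + v_{4} = v_{0}  →  sig = (2;(1))
  P = {1,5}:  v_{1} + v_{5} = v_{6}  →  sig = (2;(1))
  P = {2,3}:  v_{2} + v_{3} = v_{4}  →  sig = (2;(1))
  P = {3,5}:  v_{3} + v_{5} = v_{7}  →  sig = (2;(1))
  P = {1,7}:  v_{1} + v_{7} = v_{3} + v_{6}  →  sig = (2;(1,1))
  P = {4,5}:  v_{4} + v_{5} = v_{2} + v_{7}  →  sig = (2;(1,1))
  P = {2,6,7}:  v_{2} + v_{6} + v_{7} = v_{5}  →  sig = (3;(1))

Signatures (|P|; sorted positive RHS coefficients), sorted:
{ (2;()) ×2,  (2;(1)) ×6,  (2;(1,1)) ×2,  (3;(1)) }


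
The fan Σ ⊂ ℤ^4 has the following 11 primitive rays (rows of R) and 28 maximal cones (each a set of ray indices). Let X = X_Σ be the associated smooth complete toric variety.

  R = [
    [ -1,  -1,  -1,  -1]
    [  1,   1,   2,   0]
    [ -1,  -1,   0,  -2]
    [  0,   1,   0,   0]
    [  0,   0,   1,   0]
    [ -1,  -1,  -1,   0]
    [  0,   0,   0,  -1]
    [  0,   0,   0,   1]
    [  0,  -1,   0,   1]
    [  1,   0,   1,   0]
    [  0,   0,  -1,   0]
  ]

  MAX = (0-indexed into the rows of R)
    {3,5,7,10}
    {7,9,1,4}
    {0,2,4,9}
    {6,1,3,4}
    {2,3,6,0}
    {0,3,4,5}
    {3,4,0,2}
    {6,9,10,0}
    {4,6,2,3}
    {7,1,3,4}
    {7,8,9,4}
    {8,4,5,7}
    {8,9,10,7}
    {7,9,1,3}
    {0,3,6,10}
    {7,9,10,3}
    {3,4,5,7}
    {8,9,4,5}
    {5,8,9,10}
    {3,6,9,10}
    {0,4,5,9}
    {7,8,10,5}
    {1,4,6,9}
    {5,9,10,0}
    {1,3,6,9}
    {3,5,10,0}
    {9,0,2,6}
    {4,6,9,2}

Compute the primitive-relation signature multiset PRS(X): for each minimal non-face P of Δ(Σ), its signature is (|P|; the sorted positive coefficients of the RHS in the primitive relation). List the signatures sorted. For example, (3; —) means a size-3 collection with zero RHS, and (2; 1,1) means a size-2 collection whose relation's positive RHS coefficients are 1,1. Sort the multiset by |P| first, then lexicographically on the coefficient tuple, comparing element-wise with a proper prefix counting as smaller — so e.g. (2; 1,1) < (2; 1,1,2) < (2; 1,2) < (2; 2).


Σ has 22 primitive collections:

  {4,10}:  v_{4} + v_{10} = 0  so sig = (2; —)
  {6,7}:  v_{6} + v_{7} = 0  so sig = (2; —)
  {0,7}:  v_{0} + v_{7} = v_{5}  so sig = (2; 1)
  {1,5}:  v_{1} + v_{5} = v_{4}  so sig = (2; 1)
  {3,8}:  v_{3} + v_{8} = v_{7}  so sig = (2; 1)
  {5,6}:  v_{5} + v_{6} = v_{0}  so sig = (2; 1)
  {0,1}:  v_{0} + v_{1} = v_{4} + v_{6}  so sig = (2; 1,1)
  {1,10}:  v_{1} + v_{10} = v_{3} + v_{9}  so sig = (2; 1,1)
  {2,7}:  v_{2} + v_{7} = v_{0} + v_{4}  so sig = (2; 1,1)
  {2,10}:  v_{2} + v_{10} = v_{0} + v_{6}  so sig = (2; 1,1)
  {6,8}:  v_{6} + v_{8} = v_{5} + v_{9}  so sig = (2; 1,1)
  {1,8}:  v_{1} + v_{8} = v_{4} + v_{7} + v_{9}  so sig = (2; 1,1,1)
  {2,8}:  v_{2} + v_{8} = v_{0} + v_{4} + v_{5} + v_{9}  so sig = (2; 1,1,1,1)
  {0,8}:  v_{0} + v_{8} = 2·v_{5} + v_{9}  so sig = (2; 1,2)
  {2,5}:  v_{2} + v_{5} = 2·v_{0} + v_{4}  so sig = (2; 1,2)
  {1,2}:  v_{1} + v_{2} = 2·v_{4} + 2·v_{6}  so sig = (2; 2,2)
  {3,5,9}:  v_{3} + v_{5} + v_{9} = 0  so sig = (3; —)
  {0,3,9}:  v_{0} + v_{3} + v_{9} = v_{6}  so sig = (3; 1)
  {0,4,6}:  v_{0} + v_{4} + v_{6} = v_{2}  so sig = (3; 1)
  {3,4,9}:  v_{3} + v_{4} + v_{9} = v_{1}  so sig = (3; 1)
  {5,7,9}:  v_{5} + v_{7} + v_{9} = v_{8}  so sig = (3; 1)
  {2,3,9}:  v_{2} + v_{3} + v_{9} = v_{4} + 2·v_{6}  so sig = (3; 1,2)

Signatures (|P|; sorted positive RHS coefficients), sorted:
{ (2; —) ×2,  (2; 1) ×4,  (2; 1,1) ×5,  (2; 1,1,1),  (2; 1,1,1,1),  (2; 1,2) ×2,  (2; 2,2),  (3; —),  (3; 1) ×4,  (3; 1,2) }


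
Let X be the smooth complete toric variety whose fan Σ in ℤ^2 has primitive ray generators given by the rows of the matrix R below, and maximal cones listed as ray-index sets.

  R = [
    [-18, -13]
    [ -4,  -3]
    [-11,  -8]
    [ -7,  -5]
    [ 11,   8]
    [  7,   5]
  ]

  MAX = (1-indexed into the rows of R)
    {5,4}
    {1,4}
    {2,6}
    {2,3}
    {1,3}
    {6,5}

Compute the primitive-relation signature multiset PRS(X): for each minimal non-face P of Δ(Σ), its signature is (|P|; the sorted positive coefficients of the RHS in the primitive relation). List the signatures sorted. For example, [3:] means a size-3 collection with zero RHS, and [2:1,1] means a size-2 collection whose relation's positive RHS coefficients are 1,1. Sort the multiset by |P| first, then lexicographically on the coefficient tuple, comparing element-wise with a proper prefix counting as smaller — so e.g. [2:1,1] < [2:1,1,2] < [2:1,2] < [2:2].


|primitive collections| = 9. Relations:

  • {3,5}:  v_{3} + v_{5} = 0  →  sig = [2:]
  • {4,6}:  v_{4} + v_{6} = 0  →  sig = [2:]
  • {1,5}:  v_{1} + v_{5} = v_{4}  →  sig = [2:1]
  • {1,6}:  v_{1} + v_{6} = v_{3}  →  sig = [2:1]
  • {2,4}:  v_{2} + v_{4} = v_{3}  →  sig = [2:1]
  • {2,5}:  v_{2} + v_{5} = v_{6}  →  sig = [2:1]
  • {3,4}:  v_{3} + v_{4} = v_{1}  →  sig = [2:1]
  • {3,6}:  v_{3} + v_{6} = v_{2}  →  sig = [2:1]
  • {1,2}:  v_{1} + v_{2} = 2·v_{3}  →  sig = [2:2]

Signatures (|P|; sorted positive RHS coefficients), sorted:
[[2:], [2:], [2:1], [2:1], [2:1], [2:1], [2:1], [2:1], [2:2]]


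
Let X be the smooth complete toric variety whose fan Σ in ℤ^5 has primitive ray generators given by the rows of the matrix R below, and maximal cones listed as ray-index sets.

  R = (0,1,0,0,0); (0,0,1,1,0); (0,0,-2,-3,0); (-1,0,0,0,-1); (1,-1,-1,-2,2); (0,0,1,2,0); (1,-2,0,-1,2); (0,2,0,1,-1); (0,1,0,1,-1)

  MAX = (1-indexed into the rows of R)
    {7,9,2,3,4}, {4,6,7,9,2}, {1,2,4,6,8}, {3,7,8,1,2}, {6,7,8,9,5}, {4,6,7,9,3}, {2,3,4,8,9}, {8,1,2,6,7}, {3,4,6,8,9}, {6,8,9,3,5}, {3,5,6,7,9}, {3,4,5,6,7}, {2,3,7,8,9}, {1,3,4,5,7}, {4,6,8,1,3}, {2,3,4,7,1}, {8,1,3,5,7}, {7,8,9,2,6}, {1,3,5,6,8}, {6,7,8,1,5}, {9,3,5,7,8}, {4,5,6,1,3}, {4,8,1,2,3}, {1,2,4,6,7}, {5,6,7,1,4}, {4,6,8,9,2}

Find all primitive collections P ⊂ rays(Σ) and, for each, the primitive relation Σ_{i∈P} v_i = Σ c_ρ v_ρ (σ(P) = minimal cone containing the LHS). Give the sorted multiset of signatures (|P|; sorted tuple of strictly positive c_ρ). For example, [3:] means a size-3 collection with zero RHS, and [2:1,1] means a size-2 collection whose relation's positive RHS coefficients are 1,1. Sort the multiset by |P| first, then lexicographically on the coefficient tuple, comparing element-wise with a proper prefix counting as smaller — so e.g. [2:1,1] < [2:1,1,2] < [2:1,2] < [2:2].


8 collections generate NE(X_Σ); each relation:

  P={1,9}:  v_{1} + v_{9} = v_{8}  →  sig = [2:1]
  P={2,5}:  v_{2} + v_{5} = v_{1} + v_{7}  →  sig = [2:1,1]
  P={2,3,6}:  v_{2} + v_{3} + v_{6} = 0  →  sig = [3:]
  P={4,7,8}:  v_{4} + v_{7} + v_{8} = 0  →  sig = [3:]
  P={4,5,9}:  v_{4} + v_{5} + v_{9} = v_{3} + v_{6}  →  sig = [3:1,1]
  P={4,5,8}:  v_{4} + v_{5} + v_{8} = v_{1} + v_{3} + v_{6}  →  sig = [3:1,1,1]
  P={1,3,6,7}:  v_{1} + v_{3} + v_{6} + v_{7} = v_{5}  →  sig = [4:1]
  P={3,6,7,8}:  v_{3} + v_{6} + v_{7} + v_{8} = v_{5} + v_{9}  →  sig = [4:1,1]

Signatures (|P|; sorted positive RHS coefficients), sorted:
[[2:1], [2:1,1], [3:], [3:], [3:1,1], [3:1,1,1], [4:1], [4:1,1]]


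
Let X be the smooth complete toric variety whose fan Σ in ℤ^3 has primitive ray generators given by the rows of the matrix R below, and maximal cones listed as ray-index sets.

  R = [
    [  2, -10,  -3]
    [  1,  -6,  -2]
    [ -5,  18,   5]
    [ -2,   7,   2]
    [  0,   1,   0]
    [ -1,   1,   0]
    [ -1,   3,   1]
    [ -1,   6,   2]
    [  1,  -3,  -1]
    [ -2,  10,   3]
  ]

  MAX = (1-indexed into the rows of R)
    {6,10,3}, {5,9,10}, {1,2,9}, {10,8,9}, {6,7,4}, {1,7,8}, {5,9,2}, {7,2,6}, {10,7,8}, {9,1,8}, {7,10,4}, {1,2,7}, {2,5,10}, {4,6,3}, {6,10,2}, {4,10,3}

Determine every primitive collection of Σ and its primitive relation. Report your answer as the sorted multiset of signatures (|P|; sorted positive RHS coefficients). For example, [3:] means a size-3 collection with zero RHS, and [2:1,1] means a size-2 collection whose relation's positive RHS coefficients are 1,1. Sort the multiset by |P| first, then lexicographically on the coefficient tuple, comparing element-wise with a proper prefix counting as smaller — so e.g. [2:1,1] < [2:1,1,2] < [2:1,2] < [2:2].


Δ(Σ) — 10 vertices, 25 min non-faces:

  • {1,10}:  v_{1} + v_{10} = 0  ⇒ sig = [2:]
  • {2,8}:  v_{2} + v_{8} = 0  ⇒ sig = [2:]
  • {7,9}:  v_{7} + v_{9} = 0  ⇒ sig = [2:]
  • {2,4}:  v_{2} + v_{4} = v_{6}  ⇒ sig = [2:1]
  • {6,8}:  v_{6} + v_{8} = v_{4}  ⇒ sig = [2:1]
  • {1,3}:  v_{1} + v_{3} = v_{4} + v_{6}  ⇒ sig = [2:1,1]
  • {1,4}:  v_{1} + v_{4} = v_{2} + v_{7}  ⇒ sig = [2:1,1]
  • {1,5}:  v_{1} + v_{5} = v_{2} + v_{9}  ⇒ sig = [2:1,1]
  • {4,8}:  v_{4} + v_{8} = v_{7} + v_{10}  ⇒ sig = [2:1,1]
  • {4,9}:  v_{4} + v_{9} = v_{2} + v_{10}  ⇒ sig = [2:1,1]
  • {5,7}:  v_{5} + v_{7} = v_{2} + v_{10}  ⇒ sig = [2:1,1]
  • {5,8}:  v_{5} + v_{8} = v_{9} + v_{10}  ⇒ sig = [2:1,1]
  • {3,9}:  v_{3} + v_{9} = v_{2} + v_{6} + 2·v_{10}  ⇒ sig = [2:1,1,2]
  • {1,6}:  v_{1} + v_{6} = 2·v_{2} + v_{7}  ⇒ sig = [2:1,2]
  • {2,3}:  v_{2} + v_{3} = 2·v_{6} + v_{10}  ⇒ sig = [2:1,2]
  • {3,8}:  v_{3} + v_{8} = 2·v_{4} + v_{10}  ⇒ sig = [2:1,2]
  • {6,9}:  v_{6} + v_{9} = 2·v_{2} + v_{10}  ⇒ sig = [2:1,2]
  • {3,5}:  v_{3} + v_{5} = 2·v_{2} + v_{6} + 3·v_{10}  ⇒ sig = [2:1,2,3]
  • {4,5}:  v_{4} + v_{5} = 2·v_{2} + 2·v_{10}  ⇒ sig = [2:2,2]
  • {5,6}:  v_{5} + v_{6} = 3·v_{2} + 2·v_{10}  ⇒ sig = [2:2,3]
  • {3,7}:  v_{3} + v_{7} = 3·v_{4}  ⇒ sig = [2:3]
  • {2,7,10}:  v_{2} + v_{7} + v_{10} = v_{4}  ⇒ sig = [3:1]
  • {2,9,10}:  v_{2} + v_{9} + v_{10} = v_{5}  ⇒ sig = [3:1]
  • {4,6,10}:  v_{4} + v_{6} + v_{10} = v_{3}  ⇒ sig = [3:1]
  • {6,7,10}:  v_{6} + v_{7} + v_{10} = 2·v_{4}  ⇒ sig = [3:2]

Sorted signature multiset PRS(X):
    |P|=2: 21 collections, coeffs (), (), (), (1), (1), (1,1), (1,1), (1,1), (1,1), (1,1), (1,1), (1,1), (1,1,2), (1,2), (1,2), (1,2), (1,2), (1,2,3), (2,2), (2,3), (3)
    |P|=3: 4 collections, coeffs (1), (1), (1), (2)
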